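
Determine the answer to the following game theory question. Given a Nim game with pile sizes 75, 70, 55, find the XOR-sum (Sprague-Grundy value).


We need the XOR (exclusive or) of all pile sizes.
After XOR-ing pile 1 (size 75): 0 XOR 75 = 75
After XOR-ing pile 2 (size 70): 75 XOR 70 = 13
After XOR-ing pile 3 (size 55): 13 XOR 55 = 58
The Nim-value of this position is 58.

58


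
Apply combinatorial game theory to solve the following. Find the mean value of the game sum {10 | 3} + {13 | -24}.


G1 = {10 | 3}, G2 = {13 | -24}
Each is a switch {a | b} with numbers a > b; its mean value is (a + b)/2, and mean value is additive over game sums: m(G1 + G2) = m(G1) + m(G2).
Mean of G1 = (10 + (3))/2 = 13/2 = 13/2
Mean of G2 = (13 + (-24))/2 = -11/2 = -11/2
Mean of G1 + G2 = 13/2 + -11/2 = 1

1


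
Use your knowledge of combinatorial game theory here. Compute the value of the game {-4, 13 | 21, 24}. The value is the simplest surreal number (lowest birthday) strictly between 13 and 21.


Left options: {-4, 13}, max = 13
Right options: {21, 24}, min = 21
All options are numbers and max(Left) < min(Right), so by the simplicity theorem the value is the simplest (earliest-born) number strictly between 13 and 21.
Integers 14 through 20 all lie strictly between 13 and 21.
Among integers, the simplest (lowest birthday = smallest |n|; 0 is born on day 0, +-n on day n) is 14.
No non-integer in the interval can be simpler: if x is a non-integer in the interval, then floor(x) or ceil(x) also lies in the interval (the interval contains an integer), and both are proper prefixes of x's sign expansion, i.e. born earlier. So the game value is 14.
Game value = 14

14


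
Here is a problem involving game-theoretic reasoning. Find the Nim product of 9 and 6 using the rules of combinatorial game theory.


Nim multiplication is bilinear over XOR: (u XOR v) * w = (u*w) XOR (v*w).
So we split each operand into its bit components and XOR the pairwise Nim products.
9 = 1 + 8 (as XOR of powers of 2).
6 = 2 + 4 (as XOR of powers of 2).
Using the standard Nim-product table on single bits:
  2*2 = 3,   2*4 = 8,   2*8 = 12,
  4*4 = 6,   4*8 = 11,  8*8 = 13,
and  1*x = x (identity), k*l = l*k (commutative).
Pairwise Nim products:
  1 * 2 = 2
  1 * 4 = 4
  8 * 2 = 12
  8 * 4 = 11
XOR them: 2 XOR 4 XOR 12 XOR 11 = 1.
Result: 9 * 6 = 1 (in Nim).

1


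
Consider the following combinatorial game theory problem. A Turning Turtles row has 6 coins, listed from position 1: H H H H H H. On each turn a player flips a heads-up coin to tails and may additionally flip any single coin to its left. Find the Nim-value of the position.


Coins: H H H H H H
Key fact: a single head at position k behaves exactly like a Nim heap of size k (turning it to T and optionally flipping a coin at j < k corresponds to moving the heap from k to j, or to 0), and heads combine as a disjunctive sum (two heads at the same place would cancel, matching j XOR j = 0). So the Nim-value is the XOR of the 1-indexed positions of the heads.
Face-up positions (1-indexed): [1, 2, 3, 4, 5, 6]
XOR 0 with 1: 0 XOR 1 = 1
XOR 1 with 2: 1 XOR 2 = 3
XOR 3 with 3: 3 XOR 3 = 0
XOR 0 with 4: 0 XOR 4 = 4
XOR 4 with 5: 4 XOR 5 = 1
XOR 1 with 6: 1 XOR 6 = 7
Nim-value = 7

7


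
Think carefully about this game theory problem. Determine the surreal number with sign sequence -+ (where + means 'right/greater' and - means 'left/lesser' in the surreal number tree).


Sign expansion: -+
Rule: track bounds (lo, hi), initially (-inf, +inf). On '+', the current value becomes lo and we move to the simplest number in (value, hi): value + 1 if hi = +inf, otherwise the midpoint (value + hi)/2. On '-', the current value becomes hi and we move to value - 1 if lo = -inf, otherwise the midpoint (lo + value)/2.
Start at 0.
Step 1: sign = -, move left. Bounds: (-inf, 0). Value = -1
Step 2: sign = +, move right. Bounds: (-1, 0). Value = -1/2
The surreal number with sign expansion -+ is -1/2.

-1/2


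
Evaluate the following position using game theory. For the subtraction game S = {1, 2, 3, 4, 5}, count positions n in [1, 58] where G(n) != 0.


Subtraction set S = {1, 2, 3, 4, 5}, so G(n) = n mod 6.
G(n) = 0 when n is a multiple of 6.
Multiples of 6 in [1, 58]: 9
N-positions (nonzero Grundy) = 58 - 9 = 49

49


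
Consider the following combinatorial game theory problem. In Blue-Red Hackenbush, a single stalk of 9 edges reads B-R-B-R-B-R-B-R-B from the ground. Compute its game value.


Edges (from ground): B-R-B-R-B-R-B-R-B
By Berlekamp's sign-expansion rule, a Blue-Red Hackenbush stalk has the value of the surreal number whose sign sequence is the edge sequence with B -> + and R -> -.
Sign sequence: +-+-+-+-+
Trace the sign expansion in the surreal number tree, starting from 0:
Edge 1: B (sign +) -> bounds (0, +inf), value = 1
Edge 2: R (sign -) -> bounds (0, 1), value = 1/2
Edge 3: B (sign +) -> bounds (1/2, 1), value = 3/4
Edge 4: R (sign -) -> bounds (1/2, 3/4), value = 5/8
Edge 5: B (sign +) -> bounds (5/8, 3/4), value = 11/16
Edge 6: R (sign -) -> bounds (5/8, 11/16), value = 21/32
Edge 7: B (sign +) -> bounds (21/32, 11/16), value = 43/64
Edge 8: R (sign -) -> bounds (21/32, 43/64), value = 85/128
Edge 9: B (sign +) -> bounds (85/128, 43/64), value = 171/256
Game value = 171/256

171/256


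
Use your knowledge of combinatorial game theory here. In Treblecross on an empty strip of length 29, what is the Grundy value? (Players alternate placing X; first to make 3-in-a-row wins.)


Treblecross: place X on empty cells; 3-in-a-row wins.
Playing within two cells of an existing X lets the opponent win at once, so sensible play treats the cells i-2..i+2 around each X as dead. The player left with no safe cell loses, so this is a normal-play take-away game on strips of safe cells.
Placing X at cell i (0-indexed) of a strip of k safe cells leaves independent strips of sizes max(0, i-2) and max(0, k-i-3). Hence G(k) = mex{ G(max(0,i-2)) XOR G(max(0,k-i-3)) : 0 <= i < k }, with G(0) = 0.
G(1): splits (0,0):0^0=0 -> mex({0}) = 1
G(2): splits (0,0):0^0=0 -> mex({0}) = 1
G(3): splits (0,0):0^0=0 -> mex({0}) = 1
G(4): splits (0,1):0^1=1 (0,0):0^0=0 -> mex({0, 1}) = 2
G(5): splits (0,2):0^1=1 (0,1):0^1=1 (0,0):0^0=0 -> mex({0, 1}) = 2
G(6) = mex({1}) = 0
G(7) = mex({0, 1, 2}) = 3
G(8) = mex({0, 1, 2}) = 3
G(9) = mex({0, 2}) = 1
G(10) = mex({0, 2, 3}) = 1
G(11) = mex({0, 3}) = 1
G(12) = mex({1, 3}) = 0
G(13) = mex({0, 1, 2, 3}) = 4
G(14) = mex({0, 1, 2}) = 3
G(15) = mex({0, 1, 2}) = 3
G(16) = mex({0, 1, 2, 4}) = 3
G(17) = mex({0, 1, 3, 4}) = 2
G(18) = mex({0, 1, 3, 4}) = 2
G(19) = mex({0, 1, 3, 5}) = 2
G(20) = mex({0, 1, 2, 3, 5}) = 4
G(21) = mex({0, 1, 2, 3, 5}) = 4
G(22) = mex({1, 2, 6}) = 0
G(23) = mex({0, 1, 2, 3, 4, 6}) = 5
G(24) = mex({0, 1, 2, 3, 4}) = 5
G(25) = mex({0, 1, 3, 4, 7}) = 2
G(26) = mex({0, 1, 3, 4, 5, 7}) = 2
G(27) = mex({0, 1, 3, 5}) = 2
G(28) = mex({0, 1, 2, 5}) = 3
G(29) = mex({0, 1, 2, 4, 5, 6}) = 3
Therefore G(29) = 3.

3


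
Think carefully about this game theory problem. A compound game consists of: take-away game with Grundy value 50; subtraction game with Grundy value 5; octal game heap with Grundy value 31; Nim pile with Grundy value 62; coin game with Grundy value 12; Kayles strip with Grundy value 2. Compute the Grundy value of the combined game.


By the Sprague-Grundy theorem, the Grundy value of a sum of games is the XOR of individual Grundy values.
take-away game: Grundy value = 50. Running XOR: 0 XOR 50 = 50
subtraction game: Grundy value = 5. Running XOR: 50 XOR 5 = 55
octal game heap: Grundy value = 31. Running XOR: 55 XOR 31 = 40
Nim pile: Grundy value = 62. Running XOR: 40 XOR 62 = 22
coin game: Grundy value = 12. Running XOR: 22 XOR 12 = 26
Kayles strip: Grundy value = 2. Running XOR: 26 XOR 2 = 24
The combined Grundy value is 24.

24


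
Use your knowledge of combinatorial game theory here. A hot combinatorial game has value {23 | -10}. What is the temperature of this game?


The game is {23 | -10}, a switch {a | b} with numbers a > b.
Cooling {a | b} by t gives {a - t | b + t}, which stops being hot when a - t = b + t, i.e. at t = (a - b)/2. So the temperature of a switch is (a - b)/2.
Temperature = (Left option - Right option) / 2
= (23 - (-10)) / 2
= 33 / 2
= 33/2

33/2


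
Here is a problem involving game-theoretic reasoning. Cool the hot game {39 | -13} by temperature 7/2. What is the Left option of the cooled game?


Original game: {39 | -13} (a switch {a | b} with a > b).
Cooling by t (for t below the temperature (a - b)/2 = 26) taxes each move by t: {a | b} cooled by t is {a - t | b + t}.
Cooling amount: t = 7/2
Cooled Left option: 39 - 7/2 = 71/2
Cooled Right option: -13 + 7/2 = -19/2
Cooled game: {71/2 | -19/2}
Left option = 71/2

71/2


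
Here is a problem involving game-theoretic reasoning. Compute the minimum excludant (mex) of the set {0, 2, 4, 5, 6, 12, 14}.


Set = {0, 2, 4, 5, 6, 12, 14}
0 is in the set.
1 is NOT in the set. This is the mex.
mex = 1

1


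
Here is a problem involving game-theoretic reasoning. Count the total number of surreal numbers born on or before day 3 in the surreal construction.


Day 0: {|} = 0 is born. Count = 1.
Day n: the number of surreal numbers born by day n is 2^(n+1) - 1.
By day 0: 2^1 - 1 = 1
By day 1: 2^2 - 1 = 3
By day 2: 2^3 - 1 = 7
By day 3: 2^4 - 1 = 15
By day 3: 15 surreal numbers.

15


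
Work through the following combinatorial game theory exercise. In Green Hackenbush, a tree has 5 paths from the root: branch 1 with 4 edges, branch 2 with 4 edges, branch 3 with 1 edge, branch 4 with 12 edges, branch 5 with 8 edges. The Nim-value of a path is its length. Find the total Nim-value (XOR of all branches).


The tree has 5 branches from the ground vertex.
In Green Hackenbush, the Nim-value of a simple path of length k is k.
Branch 1: length 4, Nim-value = 4
Branch 2: length 4, Nim-value = 4
Branch 3: length 1, Nim-value = 1
Branch 4: length 12, Nim-value = 12
Branch 5: length 8, Nim-value = 8
Total Nim-value = XOR of all branch values:
0 XOR 4 = 4
4 XOR 4 = 0
0 XOR 1 = 1
1 XOR 12 = 13
13 XOR 8 = 5
Nim-value of the tree = 5

5


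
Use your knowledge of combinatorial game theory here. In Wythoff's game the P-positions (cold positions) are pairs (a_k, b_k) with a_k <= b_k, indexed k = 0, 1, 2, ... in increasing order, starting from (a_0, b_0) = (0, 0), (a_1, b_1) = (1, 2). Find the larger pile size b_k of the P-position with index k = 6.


By Wythoff's theorem, a_k = floor(k * phi) and b_k = floor(k * phi^2) = a_k + k, where phi = (1 + sqrt(5))/2 is the golden ratio.
phi = (1 + sqrt(5))/2 = 1.618034
phi^2 = phi + 1 = 2.618034
k = 6
k * phi^2 = 6 * 2.618034 = 15.708204
b_6 = floor(k * phi^2) = 15 (check: a_6 + k = 9 + 6 = 15)

15


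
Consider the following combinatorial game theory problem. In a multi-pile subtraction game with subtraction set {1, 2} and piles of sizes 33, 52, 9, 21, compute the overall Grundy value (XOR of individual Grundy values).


Subtraction set: {1, 2}
For this subtraction set, G(n) = n mod 3 (period = max + 1 = 3).
Pile 1 (size 33): G(33) = 33 mod 3 = 0
Pile 2 (size 52): G(52) = 52 mod 3 = 1
Pile 3 (size 9): G(9) = 9 mod 3 = 0
Pile 4 (size 21): G(21) = 21 mod 3 = 0
Total Grundy value = XOR of all: 0 XOR 1 XOR 0 XOR 0 = 1

1


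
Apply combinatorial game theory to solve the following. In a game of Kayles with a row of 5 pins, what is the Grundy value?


Kayles: a move removes 1 or 2 adjacent pins from a contiguous row.
Removing pins from a row of k leaves two independent rows (a, b) with a + b = k - 1 (one pin) or a + b = k - 2 (two pins); an end removal gives a = 0.
By Sprague-Grundy, G(k) = mex{ G(a) XOR G(b) } over all these splits. G(0) = 0.
G(1): splits (0,0):0^0=0 -> mex({0}) = 1
G(2): splits (0,1):0^1=1 (0,0):0^0=0 -> mex({0, 1}) = 2
G(3): splits (0,2):0^2=2 (1,1):1^1=0 (0,1):0^1=1 -> mex({0, 1, 2}) = 3
G(4): splits (0,3):0^3=3 (1,2):1^2=3 (0,2):0^2=2 (1,1):1^1=0 -> mex({0, 2, 3}) = 1
G(5): splits (0,4):0^1=1 (1,3):1^3=2 (2,2):2^2=0 (0,3):0^3=3 (1,2):1^2=3 -> mex({0, 1, 2, 3}) = 4
Therefore G(5) = 4.

4


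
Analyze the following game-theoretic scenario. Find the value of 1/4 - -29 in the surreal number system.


x = 1/4, y = -29
Converting to common denominator: 4
x = 1/4, y = -116/4
x - y = 1/4 - -29 = 117/4

117/4


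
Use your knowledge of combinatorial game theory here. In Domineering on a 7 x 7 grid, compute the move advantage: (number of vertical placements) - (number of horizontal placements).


Board is 7 x 7 (rows x cols).
Left (vertical) placements: (rows-1) * cols = 6 * 7 = 42
Right (horizontal) placements: rows * (cols-1) = 7 * 6 = 42
Advantage = Left - Right = 42 - 42 = 0

0


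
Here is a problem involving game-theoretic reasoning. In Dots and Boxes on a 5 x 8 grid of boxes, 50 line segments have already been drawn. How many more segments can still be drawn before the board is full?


Grid: 5 x 8 boxes, i.e. 6 rows and 9 columns of dots.
Horizontal edges: (rows + 1) * cols = 6 * 8 = 48
Vertical edges: rows * (cols + 1) = 5 * 9 = 45
Total edges: 48 + 45 = 93
Edges drawn: 50
Remaining: 93 - 50 = 43

43


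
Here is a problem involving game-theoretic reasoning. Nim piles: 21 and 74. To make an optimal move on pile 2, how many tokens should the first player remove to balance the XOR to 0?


Piles: 21 and 74
Current XOR: 21 XOR 74 = 95 (non-zero, so this is an N-position).
To make the XOR zero, we need to find a move that balances the piles.
For pile 2 (size 74): target = 74 XOR 95 = 21
We reduce pile 2 from 74 to 21.
Tokens removed: 74 - 21 = 53
Verification: 21 XOR 21 = 0

53


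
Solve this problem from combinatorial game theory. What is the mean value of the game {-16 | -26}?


Game = {-16 | -26}, a switch {a | b} with numbers a > b.
Its thermograph has left wall a - t and right wall b + t, which meet at t = (a - b)/2, where both equal (a + b)/2. So the mast (mean value) is at (a + b)/2.
Mean = (-16 + (-26))/2 = -42/2 = -21

-21


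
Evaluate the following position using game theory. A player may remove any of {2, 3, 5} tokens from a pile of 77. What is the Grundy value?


The subtraction set is S = {2, 3, 5}.
G(k) = mex{ G(k - s) : s in S, s <= k }. We compute iteratively: G(0) = 0.
G(1) = mex({}) = 0
G(2) = mex({0}) = 1
G(3) = mex({0}) = 1
G(4) = mex({0, 1}) = 2
G(5) = mex({0, 1}) = 2
G(6) = mex({0, 1, 2}) = 3
G(7) = mex({1, 2}) = 0
G(8) = mex({1, 2, 3}) = 0
G(9) = mex({0, 2, 3}) = 1
G(10) = mex({0, 2}) = 1
G(11) = mex({0, 1, 3}) = 2
Observe that G(7)..G(11) = 0, 0, 1, 1, 2 repeats G(0)..G(4) = 0, 0, 1, 1, 2.
For k >= max(S) = 5, G(k) is determined by the previous 5 values G(k-5)..G(k-1); a window of 5 consecutive values has recurred shifted by 7, so by induction G(k + 7) = G(k) for all k >= 0: the sequence is periodic from the start with period 7.
One period: G(0..6) = 0, 0, 1, 1, 2, 2, 3.
77 mod 7 = 0, so G(77) = G(0) = 0.

0


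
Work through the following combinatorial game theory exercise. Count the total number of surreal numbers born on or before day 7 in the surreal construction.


Day 0: {|} = 0 is born. Count = 1.
Day n: the number of surreal numbers born by day n is 2^(n+1) - 1.
By day 0: 2^1 - 1 = 1
By day 1: 2^2 - 1 = 3
By day 2: 2^3 - 1 = 7
By day 3: 2^4 - 1 = 15
By day 4: 2^5 - 1 = 31
By day 5: 2^6 - 1 = 63
By day 6: 2^7 - 1 = 127
By day 7: 2^8 - 1 = 255
By day 7: 255 surreal numbers.

255


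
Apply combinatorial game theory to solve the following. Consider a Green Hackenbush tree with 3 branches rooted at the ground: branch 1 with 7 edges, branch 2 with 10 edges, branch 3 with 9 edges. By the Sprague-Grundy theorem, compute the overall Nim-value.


The tree has 3 branches from the ground vertex.
In Green Hackenbush, the Nim-value of a simple path of length k is k.
Branch 1: length 7, Nim-value = 7
Branch 2: length 10, Nim-value = 10
Branch 3: length 9, Nim-value = 9
Total Nim-value = XOR of all branch values:
0 XOR 7 = 7
7 XOR 10 = 13
13 XOR 9 = 4
Nim-value of the tree = 4

4


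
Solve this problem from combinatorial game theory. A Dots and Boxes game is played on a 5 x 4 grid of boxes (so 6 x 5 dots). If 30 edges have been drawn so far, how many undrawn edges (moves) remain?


Grid: 5 x 4 boxes, i.e. 6 rows and 5 columns of dots.
Horizontal edges: (rows + 1) * cols = 6 * 4 = 24
Vertical edges: rows * (cols + 1) = 5 * 5 = 25
Total edges: 24 + 25 = 49
Edges drawn: 30
Remaining: 49 - 30 = 19

19


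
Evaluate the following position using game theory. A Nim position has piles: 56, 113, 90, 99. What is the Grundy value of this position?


We need the XOR (exclusive or) of all pile sizes.
After XOR-ing pile 1 (size 56): 0 XOR 56 = 56
After XOR-ing pile 2 (size 113): 56 XOR 113 = 73
After XOR-ing pile 3 (size 90): 73 XOR 90 = 19
After XOR-ing pile 4 (size 99): 19 XOR 99 = 112
The Nim-value of this position is 112.

112


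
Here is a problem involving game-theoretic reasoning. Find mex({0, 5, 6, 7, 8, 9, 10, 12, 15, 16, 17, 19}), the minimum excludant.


Set = {0, 5, 6, 7, 8, 9, 10, 12, 15, 16, 17, 19}
0 is in the set.
1 is NOT in the set. This is the mex.
mex = 1

1


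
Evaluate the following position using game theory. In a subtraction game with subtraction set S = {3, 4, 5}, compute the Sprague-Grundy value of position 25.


The subtraction set is S = {3, 4, 5}.
G(k) = mex{ G(k - s) : s in S, s <= k }. We compute iteratively: G(0) = 0.
G(1) = mex({}) = 0
G(2) = mex({}) = 0
G(3) = mex({0}) = 1
G(4) = mex({0}) = 1
G(5) = mex({0}) = 1
G(6) = mex({0, 1}) = 2
G(7) = mex({0, 1}) = 2
G(8) = mex({1}) = 0
G(9) = mex({1, 2}) = 0
G(10) = mex({1, 2}) = 0
G(11) = mex({0, 2}) = 1
G(12) = mex({0, 2}) = 1
Observe that G(8)..G(12) = 0, 0, 0, 1, 1 repeats G(0)..G(4) = 0, 0, 0, 1, 1.
For k >= max(S) = 5, G(k) is determined by the previous 5 values G(k-5)..G(k-1); a window of 5 consecutive values has recurred shifted by 8, so by induction G(k + 8) = G(k) for all k >= 0: the sequence is periodic from the start with period 8.
One period: G(0..7) = 0, 0, 0, 1, 1, 1, 2, 2.
25 mod 8 = 1, so G(25) = G(1) = 0.

0


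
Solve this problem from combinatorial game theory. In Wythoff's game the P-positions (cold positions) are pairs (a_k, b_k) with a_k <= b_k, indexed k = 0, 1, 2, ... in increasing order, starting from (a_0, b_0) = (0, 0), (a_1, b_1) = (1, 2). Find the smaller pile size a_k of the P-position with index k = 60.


By Wythoff's theorem, a_k = floor(k * phi) and b_k = floor(k * phi^2) = a_k + k, where phi = (1 + sqrt(5))/2 is the golden ratio.
phi = (1 + sqrt(5))/2 = 1.618034
k = 60
k * phi = 60 * 1.618034 = 97.082039
a_60 = floor(k * phi) = 97

97


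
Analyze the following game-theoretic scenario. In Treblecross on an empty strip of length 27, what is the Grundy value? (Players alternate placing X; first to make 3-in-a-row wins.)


Treblecross: place X on empty cells; 3-in-a-row wins.
Playing within two cells of an existing X lets the opponent win at once, so sensible play treats the cells i-2..i+2 around each X as dead. The player left with no safe cell loses, so this is a normal-play take-away game on strips of safe cells.
Placing X at cell i (0-indexed) of a strip of k safe cells leaves independent strips of sizes max(0, i-2) and max(0, k-i-3). Hence G(k) = mex{ G(max(0,i-2)) XOR G(max(0,k-i-3)) : 0 <= i < k }, with G(0) = 0.
G(1): splits (0,0):0^0=0 -> mex({0}) = 1
G(2): splits (0,0):0^0=0 -> mex({0}) = 1
G(3): splits (0,0):0^0=0 -> mex({0}) = 1
G(4): splits (0,1):0^1=1 (0,0):0^0=0 -> mex({0, 1}) = 2
G(5): splits (0,2):0^1=1 (0,1):0^1=1 (0,0):0^0=0 -> mex({0, 1}) = 2
G(6) = mex({1}) = 0
G(7) = mex({0, 1, 2}) = 3
G(8) = mex({0, 1, 2}) = 3
G(9) = mex({0, 2}) = 1
G(10) = mex({0, 2, 3}) = 1
G(11) = mex({0, 3}) = 1
G(12) = mex({1, 3}) = 0
G(13) = mex({0, 1, 2, 3}) = 4
G(14) = mex({0, 1, 2}) = 3
G(15) = mex({0, 1, 2}) = 3
G(16) = mex({0, 1, 2, 4}) = 3
G(17) = mex({0, 1, 3, 4}) = 2
G(18) = mex({0, 1, 3, 4}) = 2
G(19) = mex({0, 1, 3, 5}) = 2
G(20) = mex({0, 1, 2, 3, 5}) = 4
G(21) = mex({0, 1, 2, 3, 5}) = 4
G(22) = mex({1, 2, 6}) = 0
G(23) = mex({0, 1, 2, 3, 4, 6}) = 5
G(24) = mex({0, 1, 2, 3, 4}) = 5
G(25) = mex({0, 1, 3, 4, 7}) = 2
G(26) = mex({0, 1, 3, 4, 5, 7}) = 2
G(27) = mex({0, 1, 3, 5}) = 2
Therefore G(27) = 2.

2


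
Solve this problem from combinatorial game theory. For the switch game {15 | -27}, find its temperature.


The game is {15 | -27}, a switch {a | b} with numbers a > b.
Cooling {a | b} by t gives {a - t | b + t}, which stops being hot when a - t = b + t, i.e. at t = (a - b)/2. So the temperature of a switch is (a - b)/2.
Temperature = (Left option - Right option) / 2
= (15 - (-27)) / 2
= 42 / 2
= 21

21


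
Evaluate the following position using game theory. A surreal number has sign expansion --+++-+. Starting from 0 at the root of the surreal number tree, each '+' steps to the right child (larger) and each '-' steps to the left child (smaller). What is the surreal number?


Sign expansion: --+++-+
Rule: track bounds (lo, hi), initially (-inf, +inf). On '+', the current value becomes lo and we move to the simplest number in (value, hi): value + 1 if hi = +inf, otherwise the midpoint (value + hi)/2. On '-', the current value becomes hi and we move to value - 1 if lo = -inf, otherwise the midpoint (lo + value)/2.
Start at 0.
Step 1: sign = -, move left. Bounds: (-inf, 0). Value = -1
Step 2: sign = -, move left. Bounds: (-inf, -1). Value = -2
Step 3: sign = +, move right. Bounds: (-2, -1). Value = -3/2
Step 4: sign = +, move right. Bounds: (-3/2, -1). Value = -5/4
Step 5: sign = +, move right. Bounds: (-5/4, -1). Value = -9/8
Step 6: sign = -, move left. Bounds: (-5/4, -9/8). Value = -19/16
Step 7: sign = +, move right. Bounds: (-19/16, -9/8). Value = -37/32
The surreal number with sign expansion --+++-+ is -37/32.

-37/32


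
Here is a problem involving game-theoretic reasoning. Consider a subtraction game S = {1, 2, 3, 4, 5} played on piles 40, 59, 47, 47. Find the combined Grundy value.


Subtraction set: {1, 2, 3, 4, 5}
For this subtraction set, G(n) = n mod 6 (period = max + 1 = 6).
Pile 1 (size 40): G(40) = 40 mod 6 = 4
Pile 2 (size 59): G(59) = 59 mod 6 = 5
Pile 3 (size 47): G(47) = 47 mod 6 = 5
Pile 4 (size 47): G(47) = 47 mod 6 = 5
Total Grundy value = XOR of all: 4 XOR 5 XOR 5 XOR 5 = 1

1


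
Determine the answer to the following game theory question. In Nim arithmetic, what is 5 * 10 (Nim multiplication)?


Nim multiplication is bilinear over XOR: (u XOR v) * w = (u*w) XOR (v*w).
So we split each operand into its bit components and XOR the pairwise Nim products.
5 = 1 + 4 (as XOR of powers of 2).
10 = 2 + 8 (as XOR of powers of 2).
Using the standard Nim-product table on single bits:
  2*2 = 3,   2*4 = 8,   2*8 = 12,
  4*4 = 6,   4*8 = 11,  8*8 = 13,
and  1*x = x (identity), k*l = l*k (commutative).
Pairwise Nim products:
  1 * 2 = 2
  1 * 8 = 8
  4 * 2 = 8
  4 * 8 = 11
XOR them: 2 XOR 8 XOR 8 XOR 11 = 9.
Result: 5 * 10 = 9 (in Nim).

9


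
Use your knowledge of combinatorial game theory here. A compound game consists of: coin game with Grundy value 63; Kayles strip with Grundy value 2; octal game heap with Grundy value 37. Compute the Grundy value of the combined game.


By the Sprague-Grundy theorem, the Grundy value of a sum of games is the XOR of individual Grundy values.
coin game: Grundy value = 63. Running XOR: 0 XOR 63 = 63
Kayles strip: Grundy value = 2. Running XOR: 63 XOR 2 = 61
octal game heap: Grundy value = 37. Running XOR: 61 XOR 37 = 24
The combined Grundy value is 24.

24


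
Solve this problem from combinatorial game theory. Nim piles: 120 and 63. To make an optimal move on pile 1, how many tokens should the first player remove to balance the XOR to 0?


Piles: 120 and 63
Current XOR: 120 XOR 63 = 71 (non-zero, so this is an N-position).
To make the XOR zero, we need to find a move that balances the piles.
For pile 1 (size 120): target = 120 XOR 71 = 63
We reduce pile 1 from 120 to 63.
Tokens removed: 120 - 63 = 57
Verification: 63 XOR 63 = 0

57


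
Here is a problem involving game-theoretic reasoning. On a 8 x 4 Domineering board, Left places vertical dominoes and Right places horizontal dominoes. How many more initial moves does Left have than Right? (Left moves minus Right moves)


Board is 8 x 4 (rows x cols).
Left (vertical) placements: (rows-1) * cols = 7 * 4 = 28
Right (horizontal) placements: rows * (cols-1) = 8 * 3 = 24
Advantage = Left - Right = 28 - 24 = 4

4


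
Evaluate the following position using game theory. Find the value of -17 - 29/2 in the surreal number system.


x = -17, y = 29/2
Converting to common denominator: 2
x = -34/2, y = 29/2
x - y = -17 - 29/2 = -63/2

-63/2


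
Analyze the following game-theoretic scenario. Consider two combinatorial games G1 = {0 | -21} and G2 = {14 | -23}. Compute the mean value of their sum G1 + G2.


G1 = {0 | -21}, G2 = {14 | -23}
Each is a switch {a | b} with numbers a > b; its mean value is (a + b)/2, and mean value is additive over game sums: m(G1 + G2) = m(G1) + m(G2).
Mean of G1 = (0 + (-21))/2 = -21/2 = -21/2
Mean of G2 = (14 + (-23))/2 = -9/2 = -9/2
Mean of G1 + G2 = -21/2 + -9/2 = -15

-15


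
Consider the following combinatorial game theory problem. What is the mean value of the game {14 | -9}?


Game = {14 | -9}, a switch {a | b} with numbers a > b.
Its thermograph has left wall a - t and right wall b + t, which meet at t = (a - b)/2, where both equal (a + b)/2. So the mast (mean value) is at (a + b)/2.
Mean = (14 + (-9))/2 = 5/2 = 5/2

5/2


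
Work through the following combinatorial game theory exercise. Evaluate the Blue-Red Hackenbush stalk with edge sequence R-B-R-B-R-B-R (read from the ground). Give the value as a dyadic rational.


Edges (from ground): R-B-R-B-R-B-R
By Berlekamp's sign-expansion rule, a Blue-Red Hackenbush stalk has the value of the surreal number whose sign sequence is the edge sequence with B -> + and R -> -.
Sign sequence: -+-+-+-
Trace the sign expansion in the surreal number tree, starting from 0:
Edge 1: R (sign -) -> bounds (-inf, 0), value = -1
Edge 2: B (sign +) -> bounds (-1, 0), value = -1/2
Edge 3: R (sign -) -> bounds (-1, -1/2), value = -3/4
Edge 4: B (sign +) -> bounds (-3/4, -1/2), value = -5/8
Edge 5: R (sign -) -> bounds (-3/4, -5/8), value = -11/16
Edge 6: B (sign +) -> bounds (-11/16, -5/8), value = -21/32
Edge 7: R (sign -) -> bounds (-11/16, -21/32), value = -43/64
Game value = -43/64

-43/64


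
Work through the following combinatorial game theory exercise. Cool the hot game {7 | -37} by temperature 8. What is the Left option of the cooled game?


Original game: {7 | -37} (a switch {a | b} with a > b).
Cooling by t (for t below the temperature (a - b)/2 = 22) taxes each move by t: {a | b} cooled by t is {a - t | b + t}.
Cooling amount: t = 8
Cooled Left option: 7 - 8 = -1
Cooled Right option: -37 + 8 = -29
Cooled game: {-1 | -29}
Left option = -1

-1


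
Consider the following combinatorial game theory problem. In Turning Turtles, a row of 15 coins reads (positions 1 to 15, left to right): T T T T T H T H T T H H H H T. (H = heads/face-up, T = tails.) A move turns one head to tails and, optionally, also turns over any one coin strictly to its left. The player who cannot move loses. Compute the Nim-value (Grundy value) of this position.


Coins: T T T T T H T H T T H H H H T
Key fact: a single head at position k behaves exactly like a Nim heap of size k (turning it to T and optionally flipping a coin at j < k corresponds to moving the heap from k to j, or to 0), and heads combine as a disjunctive sum (two heads at the same place would cancel, matching j XOR j = 0). So the Nim-value is the XOR of the 1-indexed positions of the heads.
Face-up positions (1-indexed): [6, 8, 11, 12, 13, 14]
XOR 0 with 6: 0 XOR 6 = 6
XOR 6 with 8: 6 XOR 8 = 14
XOR 14 with 11: 14 XOR 11 = 5
XOR 5 with 12: 5 XOR 12 = 9
XOR 9 with 13: 9 XOR 13 = 4
XOR 4 with 14: 4 XOR 14 = 10
Nim-value = 10

10


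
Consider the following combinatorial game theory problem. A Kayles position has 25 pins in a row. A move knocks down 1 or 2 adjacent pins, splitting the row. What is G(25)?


Kayles: a move removes 1 or 2 adjacent pins from a contiguous row.
Removing pins from a row of k leaves two independent rows (a, b) with a + b = k - 1 (one pin) or a + b = k - 2 (two pins); an end removal gives a = 0.
By Sprague-Grundy, G(k) = mex{ G(a) XOR G(b) } over all these splits. G(0) = 0.
G(1): splits (0,0):0^0=0 -> mex({0}) = 1
G(2): splits (0,1):0^1=1 (0,0):0^0=0 -> mex({0, 1}) = 2
G(3): splits (0,2):0^2=2 (1,1):1^1=0 (0,1):0^1=1 -> mex({0, 1, 2}) = 3
G(4): splits (0,3):0^3=3 (1,2):1^2=3 (0,2):0^2=2 (1,1):1^1=0 -> mex({0, 2, 3}) = 1
G(5): splits (0,4):0^1=1 (1,3):1^3=2 (2,2):2^2=0 (0,3):0^3=3 (1,2):1^2=3 -> mex({0, 1, 2, 3}) = 4
G(6) = mex({0, 1, 2, 4}) = 3
G(7) = mex({0, 1, 3, 4, 5}) = 2
G(8) = mex({0, 2, 3, 5, 6}) = 1
G(9) = mex({0, 1, 2, 3, 6, 7}) = 4
G(10) = mex({0, 1, 3, 4, 5, 7}) = 2
G(11) = mex({0, 1, 2, 3, 4, 5}) = 6
G(12) = mex({0, 1, 2, 3, 5, 6, 7}) = 4
G(13) = mex({0, 2, 3, 4, 6, 7}) = 1
G(14) = mex({0, 1, 4, 5, 6, 7}) = 2
G(15) = mex({0, 1, 2, 3, 4, 5, 6}) = 7
G(16) = mex({0, 2, 3, 5, 6, 7}) = 1
G(17) = mex({0, 1, 2, 3, 5, 6, 7}) = 4
G(18) = mex({0, 1, 2, 4, 5, 6}) = 3
G(19) = mex({0, 1, 3, 4, 5, 7}) = 2
G(20) = mex({0, 2, 3, 4, 5, 6, 7}) = 1
G(21) = mex({0, 1, 2, 3, 5, 6, 7}) = 4
G(22) = mex({0, 1, 2, 3, 4, 5, 7}) = 6
G(23) = mex({0, 1, 2, 3, 4, 5, 6}) = 7
G(24) = mex({0, 1, 2, 3, 5, 6, 7}) = 4
G(25) = mex({0, 2, 3, 4, 6, 7}) = 1
Therefore G(25) = 1.

1


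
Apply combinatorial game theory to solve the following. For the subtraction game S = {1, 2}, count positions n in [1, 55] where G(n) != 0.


Subtraction set S = {1, 2}, so G(n) = n mod 3.
G(n) = 0 when n is a multiple of 3.
Multiples of 3 in [1, 55]: 18
N-positions (nonzero Grundy) = 55 - 18 = 37

37


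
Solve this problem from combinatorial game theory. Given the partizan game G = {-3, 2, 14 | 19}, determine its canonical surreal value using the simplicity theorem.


Left options: {-3, 2, 14}, max = 14
Right options: {19}, min = 19
All options are numbers and max(Left) < min(Right), so by the simplicity theorem the value is the simplest (earliest-born) number strictly between 14 and 19.
Integers 15 through 18 all lie strictly between 14 and 19.
Among integers, the simplest (lowest birthday = smallest |n|; 0 is born on day 0, +-n on day n) is 15.
No non-integer in the interval can be simpler: if x is a non-integer in the interval, then floor(x) or ceil(x) also lies in the interval (the interval contains an integer), and both are proper prefixes of x's sign expansion, i.e. born earlier. So the game value is 15.
Game value = 15

15


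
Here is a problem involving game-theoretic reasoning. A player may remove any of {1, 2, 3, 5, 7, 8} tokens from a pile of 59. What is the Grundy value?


The subtraction set is S = {1, 2, 3, 5, 7, 8}.
G(k) = mex{ G(k - s) : s in S, s <= k }. We compute iteratively: G(0) = 0.
G(1) = mex({0}) = 1
G(2) = mex({0, 1}) = 2
G(3) = mex({0, 1, 2}) = 3
G(4) = mex({1, 2, 3}) = 0
G(5) = mex({0, 2, 3}) = 1
G(6) = mex({0, 1, 3}) = 2
G(7) = mex({0, 1, 2}) = 3
G(8) = mex({0, 1, 2, 3}) = 4
G(9) = mex({0, 1, 2, 3, 4}) = 5
G(10) = mex({1, 2, 3, 4, 5}) = 0
G(11) = mex({0, 2, 3, 4, 5}) = 1
G(12) = mex({0, 1, 3, 5}) = 2
G(13) = mex({0, 1, 2, 4}) = 3
G(14) = mex({1, 2, 3, 5}) = 0
G(15) = mex({0, 2, 3, 4}) = 1
G(16) = mex({0, 1, 3, 4, 5}) = 2
G(17) = mex({0, 1, 2, 5}) = 3
Observe that G(10)..G(17) = 0, 1, 2, 3, 0, 1, 2, 3 repeats G(0)..G(7) = 0, 1, 2, 3, 0, 1, 2, 3.
For k >= max(S) = 8, G(k) is determined by the previous 8 values G(k-8)..G(k-1); a window of 8 consecutive values has recurred shifted by 10, so by induction G(k + 10) = G(k) for all k >= 0: the sequence is periodic from the start with period 10.
One period: G(0..9) = 0, 1, 2, 3, 0, 1, 2, 3, 4, 5.
59 mod 10 = 9, so G(59) = G(9) = 5.

5


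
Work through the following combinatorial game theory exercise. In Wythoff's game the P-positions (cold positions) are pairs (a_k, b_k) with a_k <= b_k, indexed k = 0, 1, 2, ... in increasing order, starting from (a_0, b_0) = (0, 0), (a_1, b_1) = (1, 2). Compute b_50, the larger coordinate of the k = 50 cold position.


By Wythoff's theorem, a_k = floor(k * phi) and b_k = floor(k * phi^2) = a_k + k, where phi = (1 + sqrt(5))/2 is the golden ratio.
phi = (1 + sqrt(5))/2 = 1.618034
phi^2 = phi + 1 = 2.618034
k = 50
k * phi^2 = 50 * 2.618034 = 130.901699
b_50 = floor(k * phi^2) = 130 (check: a_50 + k = 80 + 50 = 130)

130


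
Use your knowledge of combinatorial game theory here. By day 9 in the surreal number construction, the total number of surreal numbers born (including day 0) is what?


Day 0: {|} = 0 is born. Count = 1.
Day n: the number of surreal numbers born by day n is 2^(n+1) - 1.
By day 0: 2^1 - 1 = 1
By day 1: 2^2 - 1 = 3
By day 2: 2^3 - 1 = 7
By day 3: 2^4 - 1 = 15
By day 4: 2^5 - 1 = 31
By day 5: 2^6 - 1 = 63
By day 6: 2^7 - 1 = 127
By day 7: 2^8 - 1 = 255
By day 8: 2^9 - 1 = 511
By day 9: 2^10 - 1 = 1023
By day 9: 1023 surreal numbers.

1023


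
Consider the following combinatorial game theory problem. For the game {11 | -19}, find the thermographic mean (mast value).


Game = {11 | -19}, a switch {a | b} with numbers a > b.
Its thermograph has left wall a - t and right wall b + t, which meet at t = (a - b)/2, where both equal (a + b)/2. So the mast (mean value) is at (a + b)/2.
Mean = (11 + (-19))/2 = -8/2 = -4

-4


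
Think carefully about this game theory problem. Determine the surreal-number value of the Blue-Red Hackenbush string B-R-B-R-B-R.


Edges (from ground): B-R-B-R-B-R
By Berlekamp's sign-expansion rule, a Blue-Red Hackenbush stalk has the value of the surreal number whose sign sequence is the edge sequence with B -> + and R -> -.
Sign sequence: +-+-+-
Trace the sign expansion in the surreal number tree, starting from 0:
Edge 1: B (sign +) -> bounds (0, +inf), value = 1
Edge 2: R (sign -) -> bounds (0, 1), value = 1/2
Edge 3: B (sign +) -> bounds (1/2, 1), value = 3/4
Edge 4: R (sign -) -> bounds (1/2, 3/4), value = 5/8
Edge 5: B (sign +) -> bounds (5/8, 3/4), value = 11/16
Edge 6: R (sign -) -> bounds (5/8, 11/16), value = 21/32
Game value = 21/32

21/32


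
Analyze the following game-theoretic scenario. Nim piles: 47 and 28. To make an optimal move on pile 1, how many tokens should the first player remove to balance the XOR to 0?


Piles: 47 and 28
Current XOR: 47 XOR 28 = 51 (non-zero, so this is an N-position).
To make the XOR zero, we need to find a move that balances the piles.
For pile 1 (size 47): target = 47 XOR 51 = 28
We reduce pile 1 from 47 to 28.
Tokens removed: 47 - 28 = 19
Verification: 28 XOR 28 = 0

19


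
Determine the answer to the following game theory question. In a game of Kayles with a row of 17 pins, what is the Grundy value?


Kayles: a move removes 1 or 2 adjacent pins from a contiguous row.
Removing pins from a row of k leaves two independent rows (a, b) with a + b = k - 1 (one pin) or a + b = k - 2 (two pins); an end removal gives a = 0.
By Sprague-Grundy, G(k) = mex{ G(a) XOR G(b) } over all these splits. G(0) = 0.
G(1): splits (0,0):0^0=0 -> mex({0}) = 1
G(2): splits (0,1):0^1=1 (0,0):0^0=0 -> mex({0, 1}) = 2
G(3): splits (0,2):0^2=2 (1,1):1^1=0 (0,1):0^1=1 -> mex({0, 1, 2}) = 3
G(4): splits (0,3):0^3=3 (1,2):1^2=3 (0,2):0^2=2 (1,1):1^1=0 -> mex({0, 2, 3}) = 1
G(5): splits (0,4):0^1=1 (1,3):1^3=2 (2,2):2^2=0 (0,3):0^3=3 (1,2):1^2=3 -> mex({0, 1, 2, 3}) = 4
G(6) = mex({0, 1, 2, 4}) = 3
G(7) = mex({0, 1, 3, 4, 5}) = 2
G(8) = mex({0, 2, 3, 5, 6}) = 1
G(9) = mex({0, 1, 2, 3, 6, 7}) = 4
G(10) = mex({0, 1, 3, 4, 5, 7}) = 2
G(11) = mex({0, 1, 2, 3, 4, 5}) = 6
G(12) = mex({0, 1, 2, 3, 5, 6, 7}) = 4
G(13) = mex({0, 2, 3, 4, 6, 7}) = 1
G(14) = mex({0, 1, 4, 5, 6, 7}) = 2
G(15) = mex({0, 1, 2, 3, 4, 5, 6}) = 7
G(16) = mex({0, 2, 3, 5, 6, 7}) = 1
G(17) = mex({0, 1, 2, 3, 5, 6, 7}) = 4
Therefore G(17) = 4.

4


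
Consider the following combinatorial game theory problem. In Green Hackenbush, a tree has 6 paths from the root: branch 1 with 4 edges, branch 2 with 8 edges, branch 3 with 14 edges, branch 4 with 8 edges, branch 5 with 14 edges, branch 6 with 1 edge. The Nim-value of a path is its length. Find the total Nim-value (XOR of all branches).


The tree has 6 branches from the ground vertex.
In Green Hackenbush, the Nim-value of a simple path of length k is k.
Branch 1: length 4, Nim-value = 4
Branch 2: length 8, Nim-value = 8
Branch 3: length 14, Nim-value = 14
Branch 4: length 8, Nim-value = 8
Branch 5: length 14, Nim-value = 14
Branch 6: length 1, Nim-value = 1
Total Nim-value = XOR of all branch values:
0 XOR 4 = 4
4 XOR 8 = 12
12 XOR 14 = 2
2 XOR 8 = 10
10 XOR 14 = 4
4 XOR 1 = 5
Nim-value of the tree = 5

5


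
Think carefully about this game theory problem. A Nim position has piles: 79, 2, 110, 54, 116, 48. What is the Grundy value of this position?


We need the XOR (exclusive or) of all pile sizes.
After XOR-ing pile 1 (size 79): 0 XOR 79 = 79
After XOR-ing pile 2 (size 2): 79 XOR 2 = 77
After XOR-ing pile 3 (size 110): 77 XOR 110 = 35
After XOR-ing pile 4 (size 54): 35 XOR 54 = 21
After XOR-ing pile 5 (size 116): 21 XOR 116 = 97
After XOR-ing pile 6 (size 48): 97 XOR 48 = 81
The Nim-value of this position is 81.

81


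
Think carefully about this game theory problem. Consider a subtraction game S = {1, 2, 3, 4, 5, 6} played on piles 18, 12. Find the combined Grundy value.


Subtraction set: {1, 2, 3, 4, 5, 6}
For this subtraction set, G(n) = n mod 7 (period = max + 1 = 7).
Pile 1 (size 18): G(18) = 18 mod 7 = 4
Pile 2 (size 12): G(12) = 12 mod 7 = 5
Total Grundy value = XOR of all: 4 XOR 5 = 1

1


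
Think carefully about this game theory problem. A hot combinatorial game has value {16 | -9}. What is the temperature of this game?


The game is {16 | -9}, a switch {a | b} with numbers a > b.
Cooling {a | b} by t gives {a - t | b + t}, which stops being hot when a - t = b + t, i.e. at t = (a - b)/2. So the temperature of a switch is (a - b)/2.
Temperature = (Left option - Right option) / 2
= (16 - (-9)) / 2
= 25 / 2
= 25/2

25/2


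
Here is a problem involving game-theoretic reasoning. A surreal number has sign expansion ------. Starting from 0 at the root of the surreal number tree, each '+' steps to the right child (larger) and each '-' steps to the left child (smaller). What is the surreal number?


Sign expansion: ------
Rule: track bounds (lo, hi), initially (-inf, +inf). On '+', the current value becomes lo and we move to the simplest number in (value, hi): value + 1 if hi = +inf, otherwise the midpoint (value + hi)/2. On '-', the current value becomes hi and we move to value - 1 if lo = -inf, otherwise the midpoint (lo + value)/2.
Start at 0.
Step 1: sign = -, move left. Bounds: (-inf, 0). Value = -1
Step 2: sign = -, move left. Bounds: (-inf, -1). Value = -2
Step 3: sign = -, move left. Bounds: (-inf, -2). Value = -3
Step 4: sign = -, move left. Bounds: (-inf, -3). Value = -4
Step 5: sign = -, move left. Bounds: (-inf, -4). Value = -5
Step 6: sign = -, move left. Bounds: (-inf, -5). Value = -6
The surreal number with sign expansion ------ is -6.

-6


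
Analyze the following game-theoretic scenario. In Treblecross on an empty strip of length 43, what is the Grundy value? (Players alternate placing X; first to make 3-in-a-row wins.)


Treblecross: place X on empty cells; 3-in-a-row wins.
Playing within two cells of an existing X lets the opponent win at once, so sensible play treats the cells i-2..i+2 around each X as dead. The player left with no safe cell loses, so this is a normal-play take-away game on strips of safe cells.
Placing X at cell i (0-indexed) of a strip of k safe cells leaves independent strips of sizes max(0, i-2) and max(0, k-i-3). Hence G(k) = mex{ G(max(0,i-2)) XOR G(max(0,k-i-3)) : 0 <= i < k }, with G(0) = 0.
G(1): splits (0,0):0^0=0 -> mex({0}) = 1
G(2): splits (0,0):0^0=0 -> mex({0}) = 1
G(3): splits (0,0):0^0=0 -> mex({0}) = 1
G(4): splits (0,1):0^1=1 (0,0):0^0=0 -> mex({0, 1}) = 2
G(5): splits (0,2):0^1=1 (0,1):0^1=1 (0,0):0^0=0 -> mex({0, 1}) = 2
G(6) = mex({1}) = 0
G(7) = mex({0, 1, 2}) = 3
G(8) = mex({0, 1, 2}) = 3
G(9) = mex({0, 2}) = 1
G(10) = mex({0, 2, 3}) = 1
G(11) = mex({0, 3}) = 1
G(12) = mex({1, 3}) = 0
G(13) = mex({0, 1, 2, 3}) = 4
G(14) = mex({0, 1, 2}) = 3
G(15) = mex({0, 1, 2}) = 3
G(16) = mex({0, 1, 2, 4}) = 3
G(17) = mex({0, 1, 3, 4}) = 2
G(18) = mex({0, 1, 3, 4}) = 2
G(19) = mex({0, 1, 3, 5}) = 2
G(20) = mex({0, 1, 2, 3, 5}) = 4
G(21) = mex({0, 1, 2, 3, 5}) = 4
G(22) = mex({1, 2, 6}) = 0
G(23) = mex({0, 1, 2, 3, 4, 6}) = 5
G(24) = mex({0, 1, 2, 3, 4}) = 5
G(25) = mex({0, 1, 3, 4, 7}) = 2
G(26) = mex({0, 1, 3, 4, 5, 7}) = 2
G(27) = mex({0, 1, 3, 5}) = 2
G(28) = mex({0, 1, 2, 5}) = 3
G(29) = mex({0, 1, 2, 4, 5, 6}) = 3
G(30) = mex({1, 2, 4, 6}) = 0
G(31) = mex({0, 1, 2, 3, 4, 6}) = 5
G(32) = mex({1, 2, 3, 4, 7}) = 0
G(33) = mex({0, 3, 7}) = 1
G(34) = mex({0, 2, 3, 5, 7}) = 1
G(35) = mex({0, 2, 3, 5, 6}) = 1
G(36) = mex({0, 1, 2, 5, 6}) = 3
G(37) = mex({0, 1, 2, 4, 5, 6}) = 3
G(38) = mex({0, 1, 2, 4}) = 3
G(39) = mex({0, 1, 2, 3, 4, 7}) = 5
G(40) = mex({0, 1, 2, 3, 4, 5, 7}) = 6
G(41) = mex({0, 1, 2, 3, 5, 7}) = 4
G(42) = mex({0, 1, 2, 3, 5, 6, 7}) = 4
G(43) = mex({0, 2, 3, 5, 6}) = 1
Therefore G(43) = 1.

1
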